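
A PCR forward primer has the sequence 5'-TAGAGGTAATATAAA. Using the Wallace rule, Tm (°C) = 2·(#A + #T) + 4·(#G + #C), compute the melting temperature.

36°C

Scanning the sequence gives G=3, A=8, T=4, C=0.
So N_AT = 12 and N_GC = 3.
Tm = 2×12 + 4×3 = 36°C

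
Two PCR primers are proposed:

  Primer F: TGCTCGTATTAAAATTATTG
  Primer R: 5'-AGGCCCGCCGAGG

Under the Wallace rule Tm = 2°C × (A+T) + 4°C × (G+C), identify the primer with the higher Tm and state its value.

Primer F, 50°C

Primer F: A+T=15, G+C=5 → Tm = 2(15)+4(5) = 50°C
Primer R: A+T=2, G+C=11 → Tm = 2(2)+4(11) = 48°C
50°C vs 48°C → primer F is higher.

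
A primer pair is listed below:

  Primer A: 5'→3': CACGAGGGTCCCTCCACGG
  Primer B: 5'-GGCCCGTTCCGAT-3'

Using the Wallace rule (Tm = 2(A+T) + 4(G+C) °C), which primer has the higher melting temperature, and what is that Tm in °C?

Primer A, 66°C

Primer A: A+T=5, G+C=14 → Tm = 2(5)+4(14) = 66°C
Primer B: A+T=4, G+C=9 → Tm = 2(4)+4(9) = 44°C
66°C vs 44°C → primer A is higher.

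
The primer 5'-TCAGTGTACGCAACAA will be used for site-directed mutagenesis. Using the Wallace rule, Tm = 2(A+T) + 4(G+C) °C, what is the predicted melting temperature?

Scanning the sequence gives T=3, C=4, G=3, A=6.
A+T = 9, G+C = 7
Tm = 4·7 + 2·9 = 28 + 18 = 46°C

46°C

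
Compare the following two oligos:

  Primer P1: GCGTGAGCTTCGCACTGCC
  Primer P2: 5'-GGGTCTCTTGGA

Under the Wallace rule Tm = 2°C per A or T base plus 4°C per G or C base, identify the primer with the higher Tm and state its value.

Primer P1, 64°C

Primer P1: A+T=6, G+C=13 → Tm = 2(6)+4(13) = 64°C
Primer P2: A+T=5, G+C=7 → Tm = 2(5)+4(7) = 38°C
64°C vs 38°C → primer P1 is higher.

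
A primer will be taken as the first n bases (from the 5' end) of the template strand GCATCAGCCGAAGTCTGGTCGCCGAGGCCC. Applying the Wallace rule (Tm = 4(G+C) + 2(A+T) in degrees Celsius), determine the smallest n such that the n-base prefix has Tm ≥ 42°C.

First 12 bases: GCATCAGCCGAA → Tm = 38°C (< 42°C)
First 13 bases: GCATCAGCCGAAG → Tm = 42°C (≥ 42°C)
Since every base adds ≥2°C, Tm only increases with n, so the threshold is first crossed at n = 13.

n = 13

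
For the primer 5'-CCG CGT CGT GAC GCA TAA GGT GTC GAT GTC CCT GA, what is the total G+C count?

Scanning the sequence gives G=11, A=6, T=8, C=10.
G+C = 11 + 10 = 21

21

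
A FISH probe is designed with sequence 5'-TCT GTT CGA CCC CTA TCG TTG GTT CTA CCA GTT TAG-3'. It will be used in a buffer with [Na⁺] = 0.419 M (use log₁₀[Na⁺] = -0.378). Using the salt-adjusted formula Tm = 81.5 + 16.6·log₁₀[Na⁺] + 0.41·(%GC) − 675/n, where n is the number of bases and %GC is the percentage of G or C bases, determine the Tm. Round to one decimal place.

75.8°C

Length n = 36. Counting bases: C=10, T=14, G=7, A=5
G+C = 17, so %GC = 17/36 × 100 = 47.222%
Salt term: 16.6 × (-0.378) = -6.275
GC term: 0.41 × 47.222 = 19.361; length term: −675/36 = −18.75
Tm = 81.5 + (-6.275) + 19.361 − 18.75 = 75.836 → 75.8°C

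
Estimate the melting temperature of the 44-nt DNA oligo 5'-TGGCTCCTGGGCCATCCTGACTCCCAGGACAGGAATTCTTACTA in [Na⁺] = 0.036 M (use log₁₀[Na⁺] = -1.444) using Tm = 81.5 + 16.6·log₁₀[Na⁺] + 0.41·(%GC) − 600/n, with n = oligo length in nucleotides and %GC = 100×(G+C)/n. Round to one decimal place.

66.3°C

Length n = 44. A=9, C=14, G=10, T=11
G+C = 24, so %GC = 24/44 × 100 = 54.545%
Salt term: 16.6 × (-1.444) = -23.97
GC term: 0.41 × 54.545 = 22.363; length term: −600/44 = −13.636
Tm = 81.5 + (-23.97) + 22.363 − 13.636 = 66.257 → 66.3°C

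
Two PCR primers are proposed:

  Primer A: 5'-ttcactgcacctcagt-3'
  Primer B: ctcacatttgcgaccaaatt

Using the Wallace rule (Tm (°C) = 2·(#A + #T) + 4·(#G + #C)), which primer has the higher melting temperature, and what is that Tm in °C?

Primer B, 56°C

Primer A: A+T=8, G+C=8 → Tm = 2(8)+4(8) = 48°C
Primer B: A+T=12, G+C=8 → Tm = 2(12)+4(8) = 56°C
48°C vs 56°C → primer B is higher.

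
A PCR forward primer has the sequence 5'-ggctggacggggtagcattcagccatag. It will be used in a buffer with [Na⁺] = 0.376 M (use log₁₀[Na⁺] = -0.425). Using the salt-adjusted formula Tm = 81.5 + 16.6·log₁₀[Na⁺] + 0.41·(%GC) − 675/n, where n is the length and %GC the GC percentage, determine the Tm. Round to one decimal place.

Length n = 28. Scanning the sequence gives C=6, T=5, G=11, A=6.
G+C = 17, so %GC = 17/28 × 100 = 60.714%
Salt term: 16.6 × (-0.425) = -7.055
GC term: 0.41 × 60.714 = 24.893; length term: −675/28 = −24.107
Tm = 81.5 + (-7.055) + 24.893 − 24.107 = 75.231 → 75.2°C

75.2°C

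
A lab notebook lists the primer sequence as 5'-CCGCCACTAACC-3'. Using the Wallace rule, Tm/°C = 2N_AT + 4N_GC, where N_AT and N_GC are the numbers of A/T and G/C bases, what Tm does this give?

40°C

Base counts: C=7, A=3, G=1, T=1
So N_AT = 4 and N_GC = 8.
Tm = 4·8 + 2·4 = 32 + 8 = 40°C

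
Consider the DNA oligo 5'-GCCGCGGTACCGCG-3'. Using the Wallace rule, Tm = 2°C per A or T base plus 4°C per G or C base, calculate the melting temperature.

Scanning the sequence gives A=1, T=1, C=6, G=6.
A+T = 2, G+C = 12
Tm = 4·12 + 2·2 = 48 + 4 = 52°C

52°C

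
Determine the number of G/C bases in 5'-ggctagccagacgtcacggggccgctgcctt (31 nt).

Base counts: C=11, G=11, A=4, T=5
G+C = 11 + 11 = 22

22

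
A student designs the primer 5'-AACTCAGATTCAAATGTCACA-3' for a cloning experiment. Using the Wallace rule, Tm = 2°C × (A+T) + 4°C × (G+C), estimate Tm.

G=2, A=9, C=5, T=5
AT pairs contribute 14, GC pairs contribute 7.
Tm = 2×14 + 4×7 = 56°C

56°C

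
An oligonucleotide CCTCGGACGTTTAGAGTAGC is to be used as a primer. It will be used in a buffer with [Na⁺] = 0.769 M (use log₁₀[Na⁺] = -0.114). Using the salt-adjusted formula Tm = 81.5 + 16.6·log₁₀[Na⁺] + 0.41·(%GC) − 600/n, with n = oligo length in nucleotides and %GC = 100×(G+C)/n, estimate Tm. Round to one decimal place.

Length n = 20. G=6, A=4, T=5, C=5
G+C = 11, so %GC = 11/20 × 100 = 55%
Salt term: 16.6 × (-0.114) = -1.892
GC term: 0.41 × 55 = 22.55; length term: −600/20 = −30
Tm = 81.5 + (-1.892) + 22.55 − 30 = 72.158 → 72.2°C

72.2°C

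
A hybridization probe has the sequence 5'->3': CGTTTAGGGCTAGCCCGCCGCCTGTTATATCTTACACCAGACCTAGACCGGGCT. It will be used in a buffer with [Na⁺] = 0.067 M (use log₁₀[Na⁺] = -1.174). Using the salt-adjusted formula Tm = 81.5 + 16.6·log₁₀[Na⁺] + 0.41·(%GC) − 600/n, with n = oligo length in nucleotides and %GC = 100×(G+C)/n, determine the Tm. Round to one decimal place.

74.4°C

Length n = 54. Scanning the sequence gives T=13, A=10, G=13, C=18.
G+C = 31, so %GC = 31/54 × 100 = 57.407%
Salt term: 16.6 × (-1.174) = -19.488
GC term: 0.41 × 57.407 = 23.537; length term: −600/54 = −11.111
Tm = 81.5 + (-19.488) + 23.537 − 11.111 = 74.438 → 74.4°C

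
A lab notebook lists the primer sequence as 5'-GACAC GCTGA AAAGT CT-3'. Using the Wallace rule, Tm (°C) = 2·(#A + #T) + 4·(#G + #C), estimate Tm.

Base counts: A=6, T=3, G=4, C=4
So N_AT = 9 and N_GC = 8.
Tm = 4·8 + 2·9 = 32 + 18 = 50°C

50°C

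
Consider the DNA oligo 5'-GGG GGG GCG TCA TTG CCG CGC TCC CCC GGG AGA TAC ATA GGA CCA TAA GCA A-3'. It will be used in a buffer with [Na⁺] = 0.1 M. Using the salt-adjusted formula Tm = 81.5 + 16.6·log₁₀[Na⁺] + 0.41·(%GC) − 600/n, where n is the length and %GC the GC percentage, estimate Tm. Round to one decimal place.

Length n = 52. Base counts: T=7, C=15, G=18, A=12
G+C = 33, so %GC = 33/52 × 100 = 63.462%
Salt term: 16.6 × (-1) = -16.6
GC term: 0.41 × 63.462 = 26.019; length term: −600/52 = −11.538
Tm = 81.5 + (-16.6) + 26.019 − 11.538 = 79.381 → 79.4°C

79.4°C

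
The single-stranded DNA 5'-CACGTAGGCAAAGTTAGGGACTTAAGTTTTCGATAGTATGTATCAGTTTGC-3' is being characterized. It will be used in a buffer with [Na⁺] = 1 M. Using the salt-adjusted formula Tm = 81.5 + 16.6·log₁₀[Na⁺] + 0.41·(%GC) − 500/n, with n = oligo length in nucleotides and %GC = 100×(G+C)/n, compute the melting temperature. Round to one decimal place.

87.8°C

Length n = 51. G=13, T=17, A=14, C=7
G+C = 20, so %GC = 20/51 × 100 = 39.216%
Salt term: 16.6 × (0) = 0
GC term: 0.41 × 39.216 = 16.079; length term: −500/51 = −9.804
Tm = 81.5 + (0) + 16.079 − 9.804 = 87.775 → 87.8°C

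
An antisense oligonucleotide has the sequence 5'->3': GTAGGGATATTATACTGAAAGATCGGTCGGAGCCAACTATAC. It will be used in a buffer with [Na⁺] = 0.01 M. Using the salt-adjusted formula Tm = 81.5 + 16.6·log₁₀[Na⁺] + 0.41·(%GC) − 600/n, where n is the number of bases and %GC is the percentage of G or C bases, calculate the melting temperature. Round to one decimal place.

51.6°C

Length n = 42. Scanning the sequence gives G=11, T=10, C=7, A=14.
G+C = 18, so %GC = 18/42 × 100 = 42.857%
Salt term: 16.6 × (-2) = -33.2
GC term: 0.41 × 42.857 = 17.571; length term: −600/42 = −14.286
Tm = 81.5 + (-33.2) + 17.571 − 14.286 = 51.585 → 51.6°C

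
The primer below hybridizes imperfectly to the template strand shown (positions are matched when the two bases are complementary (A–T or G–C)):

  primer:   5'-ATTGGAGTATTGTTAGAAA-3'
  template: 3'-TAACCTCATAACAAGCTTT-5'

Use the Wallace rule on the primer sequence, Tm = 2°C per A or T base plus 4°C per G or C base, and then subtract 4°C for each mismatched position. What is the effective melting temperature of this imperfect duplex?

Primer base counts: A=7, T=7, G=5, C=0 → A+T=14, G+C=5
Perfect-match Tm = 2(14) + 4(5) = 28 + 20 = 48°C
Mismatches (positions where the bases are not complementary): 1 (at position 15)
Effective Tm = 48 − 1×4 = 48 − 4 = 44°C

44°C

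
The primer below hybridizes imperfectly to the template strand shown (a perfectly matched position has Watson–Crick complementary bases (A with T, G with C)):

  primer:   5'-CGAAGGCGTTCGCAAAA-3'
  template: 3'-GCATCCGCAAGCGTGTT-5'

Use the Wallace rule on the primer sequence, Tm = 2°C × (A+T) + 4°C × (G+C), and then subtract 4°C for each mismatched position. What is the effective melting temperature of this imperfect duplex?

Primer base counts: A=6, T=2, G=5, C=4 → A+T=8, G+C=9
Perfect-match Tm = 2(8) + 4(9) = 16 + 36 = 52°C
Mismatches (positions where the bases are not complementary): 2 (at positions 3, 15)
Effective Tm = 52 − 2×4 = 52 − 8 = 44°C

44°C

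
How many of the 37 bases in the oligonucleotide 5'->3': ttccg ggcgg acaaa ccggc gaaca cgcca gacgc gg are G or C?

26

Counting bases: C=13, G=13, A=9, T=2
G+C = 13 + 13 = 26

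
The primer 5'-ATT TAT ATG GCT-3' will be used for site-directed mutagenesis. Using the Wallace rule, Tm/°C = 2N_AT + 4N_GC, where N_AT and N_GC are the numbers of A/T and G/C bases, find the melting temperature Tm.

T=6, A=3, G=2, C=1
So N_AT = 9 and N_GC = 3.
Tm = 2×9 + 4×3 = 30°C

30°C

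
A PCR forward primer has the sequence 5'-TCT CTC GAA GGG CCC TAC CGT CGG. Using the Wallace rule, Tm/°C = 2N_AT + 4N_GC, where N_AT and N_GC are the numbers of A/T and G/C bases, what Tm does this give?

Counting bases: C=9, T=5, G=7, A=3
So N_AT = 8 and N_GC = 16.
Tm = 4·16 + 2·8 = 64 + 16 = 80°C

80°C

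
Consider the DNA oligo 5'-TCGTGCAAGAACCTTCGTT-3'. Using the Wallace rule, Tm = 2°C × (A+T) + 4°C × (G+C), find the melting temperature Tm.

A=4, C=5, T=6, G=4
A+T = 10, G+C = 9
Tm = 2×10 + 4×9 = 56°C

56°C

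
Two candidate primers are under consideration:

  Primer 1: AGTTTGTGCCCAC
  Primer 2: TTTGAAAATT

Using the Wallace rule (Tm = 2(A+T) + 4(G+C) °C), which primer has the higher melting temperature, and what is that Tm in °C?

Primer 1, 40°C

Primer 1: A+T=6, G+C=7 → Tm = 2(6)+4(7) = 40°C
Primer 2: A+T=9, G+C=1 → Tm = 2(9)+4(1) = 22°C
40°C vs 22°C → primer 1 is higher.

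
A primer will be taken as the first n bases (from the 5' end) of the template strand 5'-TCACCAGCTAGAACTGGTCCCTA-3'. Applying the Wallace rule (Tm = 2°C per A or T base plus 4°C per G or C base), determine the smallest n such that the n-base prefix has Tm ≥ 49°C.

n = 17

First 16 bases: TCACCAGCTAGAACTG → Tm = 48°C (< 49°C)
First 17 bases: TCACCAGCTAGAACTGG → Tm = 52°C (≥ 49°C)
Since every base adds ≥2°C, Tm only increases with n, so the threshold is first crossed at n = 17.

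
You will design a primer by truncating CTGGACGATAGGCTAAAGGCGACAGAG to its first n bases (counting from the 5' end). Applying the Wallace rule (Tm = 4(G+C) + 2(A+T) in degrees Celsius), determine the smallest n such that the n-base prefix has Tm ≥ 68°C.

First 21 bases: CTGGACGATAGGCTAAAGGCG → Tm = 66°C (< 68°C)
First 22 bases: CTGGACGATAGGCTAAAGGCGA → Tm = 68°C (≥ 68°C)
Since every base adds ≥2°C, Tm only increases with n, so the threshold is first crossed at n = 22.

n = 22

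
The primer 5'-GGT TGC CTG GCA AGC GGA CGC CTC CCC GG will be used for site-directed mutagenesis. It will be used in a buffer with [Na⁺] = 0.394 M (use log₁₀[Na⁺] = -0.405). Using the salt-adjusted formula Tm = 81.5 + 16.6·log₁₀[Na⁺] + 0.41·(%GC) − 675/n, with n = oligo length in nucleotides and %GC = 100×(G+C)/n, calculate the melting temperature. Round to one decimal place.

82.6°C

Length n = 29. C=11, T=4, A=3, G=11
G+C = 22, so %GC = 22/29 × 100 = 75.862%
Salt term: 16.6 × (-0.405) = -6.723
GC term: 0.41 × 75.862 = 31.103; length term: −675/29 = −23.276
Tm = 81.5 + (-6.723) + 31.103 − 23.276 = 82.604 → 82.6°C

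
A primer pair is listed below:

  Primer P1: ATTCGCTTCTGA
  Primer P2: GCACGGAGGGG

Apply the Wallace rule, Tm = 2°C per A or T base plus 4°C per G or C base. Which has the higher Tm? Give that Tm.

Primer P1: A+T=7, G+C=5 → Tm = 2(7)+4(5) = 34°C
Primer P2: A+T=2, G+C=9 → Tm = 2(2)+4(9) = 40°C
34°C vs 40°C → primer P2 is higher.

Primer P2, 40°C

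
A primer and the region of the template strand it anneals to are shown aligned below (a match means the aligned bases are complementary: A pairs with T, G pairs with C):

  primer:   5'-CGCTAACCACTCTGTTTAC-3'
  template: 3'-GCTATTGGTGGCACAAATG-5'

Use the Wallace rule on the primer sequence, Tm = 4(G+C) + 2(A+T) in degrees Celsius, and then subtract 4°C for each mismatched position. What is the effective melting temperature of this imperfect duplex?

44°C

Primer base counts: A=4, T=6, G=2, C=7 → A+T=10, G+C=9
Perfect-match Tm = 2(10) + 4(9) = 20 + 36 = 56°C
Mismatches (positions where the bases are not complementary): 3 (at positions 3, 11, 12)
Effective Tm = 56 − 3×4 = 56 − 12 = 44°C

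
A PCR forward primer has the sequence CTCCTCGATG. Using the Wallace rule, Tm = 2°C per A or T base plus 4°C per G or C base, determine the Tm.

32°C

Counting bases: T=3, G=2, C=4, A=1
AT pairs contribute 4, GC pairs contribute 6.
Tm = 2(4) + 4(6) = 8 + 24 = 32°C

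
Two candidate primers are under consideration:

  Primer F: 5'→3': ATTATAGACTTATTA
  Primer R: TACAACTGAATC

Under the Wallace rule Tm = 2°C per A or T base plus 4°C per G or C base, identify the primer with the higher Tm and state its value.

Primer F, 34°C

Primer F: A+T=13, G+C=2 → Tm = 2(13)+4(2) = 34°C
Primer R: A+T=8, G+C=4 → Tm = 2(8)+4(4) = 32°C
34°C vs 32°C → primer F is higher.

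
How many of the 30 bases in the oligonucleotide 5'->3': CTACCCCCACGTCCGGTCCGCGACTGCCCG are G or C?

Counting bases: A=3, G=7, T=4, C=16
Total G or C: 7 + 16 = 23

23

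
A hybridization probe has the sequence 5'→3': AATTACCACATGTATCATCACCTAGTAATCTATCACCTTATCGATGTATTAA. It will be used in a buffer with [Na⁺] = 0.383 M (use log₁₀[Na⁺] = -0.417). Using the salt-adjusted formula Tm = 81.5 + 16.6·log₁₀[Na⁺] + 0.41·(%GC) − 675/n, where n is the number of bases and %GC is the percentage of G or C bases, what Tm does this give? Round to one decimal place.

74.2°C

Length n = 52. Scanning the sequence gives T=18, C=12, A=18, G=4.
G+C = 16, so %GC = 16/52 × 100 = 30.769%
Salt term: 16.6 × (-0.417) = -6.922
GC term: 0.41 × 30.769 = 12.615; length term: −675/52 = −12.981
Tm = 81.5 + (-6.922) + 12.615 − 12.981 = 74.212 → 74.2°C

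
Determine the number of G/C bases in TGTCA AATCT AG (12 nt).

4

Counting bases: G=2, A=4, T=4, C=2
Total G or C: 2 + 2 = 4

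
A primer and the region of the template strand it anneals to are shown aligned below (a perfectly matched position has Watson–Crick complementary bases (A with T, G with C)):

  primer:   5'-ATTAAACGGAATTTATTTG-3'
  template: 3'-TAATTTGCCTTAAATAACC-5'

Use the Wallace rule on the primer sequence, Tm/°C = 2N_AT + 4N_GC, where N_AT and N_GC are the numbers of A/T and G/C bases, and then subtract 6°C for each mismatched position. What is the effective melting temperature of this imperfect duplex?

40°C

Primer base counts: A=7, T=8, G=3, C=1 → A+T=15, G+C=4
Perfect-match Tm = 2(15) + 4(4) = 30 + 16 = 46°C
Mismatches (positions where the bases are not complementary): 1 (at position 18)
Effective Tm = 46 − 1×6 = 46 − 6 = 40°C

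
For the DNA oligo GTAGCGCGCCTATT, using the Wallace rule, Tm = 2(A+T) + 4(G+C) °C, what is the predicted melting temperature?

44°C

Base counts: C=4, T=4, A=2, G=4
A+T = 6, G+C = 8
Tm = 4·8 + 2·6 = 32 + 12 = 44°C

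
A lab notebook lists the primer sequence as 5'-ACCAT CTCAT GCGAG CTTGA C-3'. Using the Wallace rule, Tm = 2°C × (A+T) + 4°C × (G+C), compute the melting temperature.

Scanning the sequence gives A=5, T=5, C=7, G=4.
So N_AT = 10 and N_GC = 11.
Tm = 4·11 + 2·10 = 44 + 20 = 64°C

64°C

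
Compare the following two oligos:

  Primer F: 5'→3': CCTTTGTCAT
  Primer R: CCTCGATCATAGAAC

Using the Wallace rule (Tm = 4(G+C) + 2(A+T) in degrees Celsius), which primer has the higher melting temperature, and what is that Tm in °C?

Primer R, 44°C

Primer F: A+T=6, G+C=4 → Tm = 2(6)+4(4) = 28°C
Primer R: A+T=8, G+C=7 → Tm = 2(8)+4(7) = 44°C
28°C vs 44°C → primer R is higher.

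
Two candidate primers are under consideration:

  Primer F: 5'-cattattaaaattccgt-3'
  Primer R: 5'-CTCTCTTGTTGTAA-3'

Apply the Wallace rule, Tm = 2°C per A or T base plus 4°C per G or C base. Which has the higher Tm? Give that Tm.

Primer F, 42°C

Primer F: A+T=13, G+C=4 → Tm = 2(13)+4(4) = 42°C
Primer R: A+T=9, G+C=5 → Tm = 2(9)+4(5) = 38°C
42°C vs 38°C → primer F is higher.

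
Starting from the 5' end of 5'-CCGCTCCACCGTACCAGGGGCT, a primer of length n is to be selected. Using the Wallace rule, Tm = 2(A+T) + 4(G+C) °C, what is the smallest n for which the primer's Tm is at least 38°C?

First 10 bases: CCGCTCCACC → Tm = 36°C (< 38°C)
First 11 bases: CCGCTCCACCG → Tm = 40°C (≥ 38°C)
Each additional base adds 2°C (A/T) or 4°C (G/C), so Tm is non-decreasing in n; n = 11 is the first length to reach 38°C.

n = 11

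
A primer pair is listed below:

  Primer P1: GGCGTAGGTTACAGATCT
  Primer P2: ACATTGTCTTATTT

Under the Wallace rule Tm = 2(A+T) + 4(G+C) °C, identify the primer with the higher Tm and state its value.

Primer P1: A+T=9, G+C=9 → Tm = 2(9)+4(9) = 54°C
Primer P2: A+T=11, G+C=3 → Tm = 2(11)+4(3) = 34°C
54°C vs 34°C → primer P1 is higher.

Primer P1, 54°C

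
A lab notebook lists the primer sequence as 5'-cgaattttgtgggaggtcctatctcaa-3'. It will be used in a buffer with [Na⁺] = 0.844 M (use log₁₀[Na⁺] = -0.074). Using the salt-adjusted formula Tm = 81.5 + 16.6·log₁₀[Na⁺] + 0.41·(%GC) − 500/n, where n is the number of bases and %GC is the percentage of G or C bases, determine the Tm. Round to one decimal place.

80.0°C

Length n = 27. Counting bases: T=9, C=5, G=7, A=6
G+C = 12, so %GC = 12/27 × 100 = 44.444%
Salt term: 16.6 × (-0.074) = -1.228
GC term: 0.41 × 44.444 = 18.222; length term: −500/27 = −18.519
Tm = 81.5 + (-1.228) + 18.222 − 18.519 = 79.975 → 80.0°C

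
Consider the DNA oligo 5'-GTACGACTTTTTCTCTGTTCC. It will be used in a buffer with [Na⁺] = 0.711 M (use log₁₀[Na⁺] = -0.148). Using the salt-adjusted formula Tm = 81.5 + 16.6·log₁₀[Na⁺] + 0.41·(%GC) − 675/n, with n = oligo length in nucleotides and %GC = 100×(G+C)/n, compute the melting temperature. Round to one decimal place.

64.5°C

Length n = 21. Base counts: C=6, A=2, T=10, G=3
G+C = 9, so %GC = 9/21 × 100 = 42.857%
Salt term: 16.6 × (-0.148) = -2.457
GC term: 0.41 × 42.857 = 17.571; length term: −675/21 = −32.143
Tm = 81.5 + (-2.457) + 17.571 − 32.143 = 64.471 → 64.5°C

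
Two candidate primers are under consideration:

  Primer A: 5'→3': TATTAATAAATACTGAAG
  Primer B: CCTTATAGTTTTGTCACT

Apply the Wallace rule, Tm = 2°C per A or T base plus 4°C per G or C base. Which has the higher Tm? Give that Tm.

Primer B, 48°C

Primer A: A+T=15, G+C=3 → Tm = 2(15)+4(3) = 42°C
Primer B: A+T=12, G+C=6 → Tm = 2(12)+4(6) = 48°C
42°C vs 48°C → primer B is higher.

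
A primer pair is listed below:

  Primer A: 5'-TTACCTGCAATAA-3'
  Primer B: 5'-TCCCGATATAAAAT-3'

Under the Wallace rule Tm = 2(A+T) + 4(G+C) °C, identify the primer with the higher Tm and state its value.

Primer B, 36°C

Primer A: A+T=9, G+C=4 → Tm = 2(9)+4(4) = 34°C
Primer B: A+T=10, G+C=4 → Tm = 2(10)+4(4) = 36°C
34°C vs 36°C → primer B is higher.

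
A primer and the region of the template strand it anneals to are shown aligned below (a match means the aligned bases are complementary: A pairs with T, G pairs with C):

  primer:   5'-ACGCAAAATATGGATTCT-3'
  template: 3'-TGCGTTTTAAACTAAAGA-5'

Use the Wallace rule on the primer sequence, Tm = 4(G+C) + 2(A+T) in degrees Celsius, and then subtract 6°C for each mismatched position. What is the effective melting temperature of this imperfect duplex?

30°C

Primer base counts: A=7, T=5, G=3, C=3 → A+T=12, G+C=6
Perfect-match Tm = 2(12) + 4(6) = 24 + 24 = 48°C
Mismatches (positions where the bases are not complementary): 3 (at positions 10, 13, 14)
Effective Tm = 48 − 3×6 = 48 − 18 = 30°C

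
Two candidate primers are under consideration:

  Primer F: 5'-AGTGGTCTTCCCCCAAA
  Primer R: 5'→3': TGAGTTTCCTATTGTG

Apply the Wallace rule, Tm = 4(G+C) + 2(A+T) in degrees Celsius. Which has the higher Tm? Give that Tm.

Primer F, 52°C

Primer F: A+T=8, G+C=9 → Tm = 2(8)+4(9) = 52°C
Primer R: A+T=10, G+C=6 → Tm = 2(10)+4(6) = 44°C
52°C vs 44°C → primer F is higher.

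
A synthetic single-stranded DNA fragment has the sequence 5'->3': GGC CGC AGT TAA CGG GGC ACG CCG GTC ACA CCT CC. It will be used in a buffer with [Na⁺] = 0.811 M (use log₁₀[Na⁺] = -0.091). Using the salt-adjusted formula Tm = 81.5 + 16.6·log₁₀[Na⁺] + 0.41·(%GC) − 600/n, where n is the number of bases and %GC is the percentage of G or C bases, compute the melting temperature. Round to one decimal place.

Length n = 35. Counting bases: T=4, A=6, C=14, G=11
G+C = 25, so %GC = 25/35 × 100 = 71.429%
Salt term: 16.6 × (-0.091) = -1.511
GC term: 0.41 × 71.429 = 29.286; length term: −600/35 = −17.143
Tm = 81.5 + (-1.511) + 29.286 − 17.143 = 92.132 → 92.1°C

92.1°C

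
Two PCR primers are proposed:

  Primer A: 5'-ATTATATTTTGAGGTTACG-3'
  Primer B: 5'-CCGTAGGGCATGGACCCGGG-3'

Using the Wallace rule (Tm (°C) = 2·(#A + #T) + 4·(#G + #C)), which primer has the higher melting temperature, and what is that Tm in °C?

Primer A: A+T=14, G+C=5 → Tm = 2(14)+4(5) = 48°C
Primer B: A+T=5, G+C=15 → Tm = 2(5)+4(15) = 70°C
48°C vs 70°C → primer B is higher.

Primer B, 70°C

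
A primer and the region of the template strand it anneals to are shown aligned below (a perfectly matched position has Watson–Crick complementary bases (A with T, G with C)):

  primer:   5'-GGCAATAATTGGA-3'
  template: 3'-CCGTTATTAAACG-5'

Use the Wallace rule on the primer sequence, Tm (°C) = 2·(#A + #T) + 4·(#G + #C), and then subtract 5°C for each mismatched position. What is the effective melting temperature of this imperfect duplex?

26°C

Primer base counts: A=5, T=3, G=4, C=1 → A+T=8, G+C=5
Perfect-match Tm = 2(8) + 4(5) = 16 + 20 = 36°C
Mismatches (positions where the bases are not complementary): 2 (at positions 11, 13)
Effective Tm = 36 − 2×5 = 36 − 10 = 26°C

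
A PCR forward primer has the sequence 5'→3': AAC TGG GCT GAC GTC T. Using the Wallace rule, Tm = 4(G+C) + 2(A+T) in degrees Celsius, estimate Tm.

50°C

Counting bases: T=4, G=5, C=4, A=3
So N_AT = 7 and N_GC = 9.
Tm = 4·9 + 2·7 = 36 + 14 = 50°C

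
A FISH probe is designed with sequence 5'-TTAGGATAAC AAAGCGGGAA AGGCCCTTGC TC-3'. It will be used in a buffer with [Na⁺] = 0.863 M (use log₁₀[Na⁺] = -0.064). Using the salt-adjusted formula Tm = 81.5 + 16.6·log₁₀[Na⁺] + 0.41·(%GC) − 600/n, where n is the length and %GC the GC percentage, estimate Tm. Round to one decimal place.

Length n = 32. Base counts: G=9, C=7, T=6, A=10
G+C = 16, so %GC = 16/32 × 100 = 50%
Salt term: 16.6 × (-0.064) = -1.062
GC term: 0.41 × 50 = 20.5; length term: −600/32 = −18.75
Tm = 81.5 + (-1.062) + 20.5 − 18.75 = 82.188 → 82.2°C

82.2°C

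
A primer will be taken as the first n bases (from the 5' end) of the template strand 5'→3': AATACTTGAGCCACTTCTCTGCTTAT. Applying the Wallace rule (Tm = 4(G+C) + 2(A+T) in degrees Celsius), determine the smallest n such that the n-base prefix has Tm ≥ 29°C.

n = 11

First 10 bases: AATACTTGAG → Tm = 26°C (< 29°C)
First 11 bases: AATACTTGAGC → Tm = 30°C (≥ 29°C)
Since every base adds ≥2°C, Tm only increases with n, so the threshold is first crossed at n = 11.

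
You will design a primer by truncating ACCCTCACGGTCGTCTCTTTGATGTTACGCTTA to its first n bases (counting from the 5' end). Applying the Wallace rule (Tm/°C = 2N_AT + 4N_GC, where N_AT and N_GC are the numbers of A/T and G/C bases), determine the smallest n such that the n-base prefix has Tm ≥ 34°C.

First 9 bases: ACCCTCACG → Tm = 30°C (< 34°C)
First 10 bases: ACCCTCACGG → Tm = 34°C (≥ 34°C)
Each additional base adds 2°C (A/T) or 4°C (G/C), so Tm is non-decreasing in n; n = 10 is the first length to reach 34°C.

n = 10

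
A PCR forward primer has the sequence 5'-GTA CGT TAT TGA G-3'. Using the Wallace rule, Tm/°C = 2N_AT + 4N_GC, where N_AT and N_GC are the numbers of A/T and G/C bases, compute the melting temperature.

Scanning the sequence gives C=1, T=5, G=4, A=3.
A+T = 8, G+C = 5
Tm = 4·5 + 2·8 = 20 + 16 = 36°C

36°C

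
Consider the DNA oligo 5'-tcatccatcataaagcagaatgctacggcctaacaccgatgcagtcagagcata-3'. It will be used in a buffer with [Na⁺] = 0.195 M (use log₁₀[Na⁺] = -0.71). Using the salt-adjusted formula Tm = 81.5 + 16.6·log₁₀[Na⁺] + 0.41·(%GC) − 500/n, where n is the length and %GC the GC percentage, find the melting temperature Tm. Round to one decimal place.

Length n = 54. Base counts: A=19, G=10, T=10, C=15
G+C = 25, so %GC = 25/54 × 100 = 46.296%
Salt term: 16.6 × (-0.71) = -11.786
GC term: 0.41 × 46.296 = 18.981; length term: −500/54 = −9.259
Tm = 81.5 + (-11.786) + 18.981 − 9.259 = 79.436 → 79.4°C

79.4°C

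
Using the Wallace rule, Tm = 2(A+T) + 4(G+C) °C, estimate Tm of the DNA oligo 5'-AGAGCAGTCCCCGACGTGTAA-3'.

66°C

Scanning the sequence gives C=6, A=6, T=3, G=6.
So N_AT = 9 and N_GC = 12.
Tm = 2×9 + 4×12 = 66°C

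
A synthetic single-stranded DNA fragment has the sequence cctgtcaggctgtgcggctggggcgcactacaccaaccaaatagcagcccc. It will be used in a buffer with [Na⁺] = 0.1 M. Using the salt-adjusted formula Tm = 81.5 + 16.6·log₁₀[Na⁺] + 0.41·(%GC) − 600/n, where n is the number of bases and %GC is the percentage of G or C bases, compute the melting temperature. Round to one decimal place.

Length n = 51. C=19, T=7, A=11, G=14
G+C = 33, so %GC = 33/51 × 100 = 64.706%
Salt term: 16.6 × (-1) = -16.6
GC term: 0.41 × 64.706 = 26.529; length term: −600/51 = −11.765
Tm = 81.5 + (-16.6) + 26.529 − 11.765 = 79.664 → 79.7°C

79.7°C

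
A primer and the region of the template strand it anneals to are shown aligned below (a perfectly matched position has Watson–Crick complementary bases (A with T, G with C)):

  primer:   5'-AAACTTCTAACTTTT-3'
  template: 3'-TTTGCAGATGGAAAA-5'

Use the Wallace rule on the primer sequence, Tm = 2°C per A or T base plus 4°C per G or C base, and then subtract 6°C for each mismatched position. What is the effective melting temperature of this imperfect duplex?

Primer base counts: A=5, T=7, G=0, C=3 → A+T=12, G+C=3
Perfect-match Tm = 2(12) + 4(3) = 24 + 12 = 36°C
Mismatches (positions where the bases are not complementary): 2 (at positions 5, 10)
Effective Tm = 36 − 2×6 = 36 − 12 = 24°C

24°C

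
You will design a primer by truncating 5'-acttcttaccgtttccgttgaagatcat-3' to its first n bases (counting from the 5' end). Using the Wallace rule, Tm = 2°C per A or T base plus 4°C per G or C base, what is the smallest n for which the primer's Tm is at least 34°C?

First 11 bases: ACTTCTTACCG → Tm = 32°C (< 34°C)
First 12 bases: ACTTCTTACCGT → Tm = 34°C (≥ 34°C)
Each additional base adds 2°C (A/T) or 4°C (G/C), so Tm is non-decreasing in n; n = 12 is the first length to reach 34°C.

n = 12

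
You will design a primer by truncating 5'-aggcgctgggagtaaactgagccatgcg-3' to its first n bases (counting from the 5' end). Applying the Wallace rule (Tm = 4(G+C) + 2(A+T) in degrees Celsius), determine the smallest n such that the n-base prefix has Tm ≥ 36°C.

n = 10

First 9 bases: AGGCGCTGG → Tm = 32°C (< 36°C)
First 10 bases: AGGCGCTGGG → Tm = 36°C (≥ 36°C)
Since every base adds ≥2°C, Tm only increases with n, so the threshold is first crossed at n = 10.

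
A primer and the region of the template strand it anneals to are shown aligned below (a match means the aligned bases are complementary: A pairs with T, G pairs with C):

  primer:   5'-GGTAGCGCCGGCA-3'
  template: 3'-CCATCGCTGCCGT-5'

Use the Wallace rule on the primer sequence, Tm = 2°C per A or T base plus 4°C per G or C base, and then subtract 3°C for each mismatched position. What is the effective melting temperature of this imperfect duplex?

43°C

Primer base counts: A=2, T=1, G=6, C=4 → A+T=3, G+C=10
Perfect-match Tm = 2(3) + 4(10) = 6 + 40 = 46°C
Mismatches (positions where the bases are not complementary): 1 (at position 8)
Effective Tm = 46 − 1×3 = 46 − 3 = 43°C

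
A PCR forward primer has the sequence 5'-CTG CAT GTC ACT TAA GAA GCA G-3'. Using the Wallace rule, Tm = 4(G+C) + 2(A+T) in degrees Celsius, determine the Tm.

C=5, A=7, G=5, T=5
A+T = 12, G+C = 10
Tm = 2×12 + 4×10 = 64°C

64°C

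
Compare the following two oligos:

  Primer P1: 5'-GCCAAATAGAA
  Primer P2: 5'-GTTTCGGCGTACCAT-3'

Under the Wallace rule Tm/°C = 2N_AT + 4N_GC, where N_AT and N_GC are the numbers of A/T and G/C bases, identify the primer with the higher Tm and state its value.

Primer P1: A+T=7, G+C=4 → Tm = 2(7)+4(4) = 30°C
Primer P2: A+T=7, G+C=8 → Tm = 2(7)+4(8) = 46°C
30°C vs 46°C → primer P2 is higher.

Primer P2, 46°C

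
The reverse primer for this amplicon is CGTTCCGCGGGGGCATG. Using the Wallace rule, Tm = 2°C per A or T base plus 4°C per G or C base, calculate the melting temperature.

60°C

Counting bases: C=5, T=3, A=1, G=8
So N_AT = 4 and N_GC = 13.
Tm = 2(4) + 4(13) = 8 + 52 = 60°C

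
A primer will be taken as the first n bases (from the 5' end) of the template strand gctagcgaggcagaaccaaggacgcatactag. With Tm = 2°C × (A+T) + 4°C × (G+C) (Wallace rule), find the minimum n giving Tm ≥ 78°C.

First 23 bases: GCTAGCGAGGCAGAACCAAGGAC → Tm = 74°C (< 78°C)
First 24 bases: GCTAGCGAGGCAGAACCAAGGACG → Tm = 78°C (≥ 78°C)
Since every base adds ≥2°C, Tm only increases with n, so the threshold is first crossed at n = 24.

n = 24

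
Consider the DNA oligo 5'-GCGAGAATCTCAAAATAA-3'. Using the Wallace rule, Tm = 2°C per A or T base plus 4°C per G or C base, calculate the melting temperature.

48°C

Scanning the sequence gives A=9, C=3, T=3, G=3.
So N_AT = 12 and N_GC = 6.
Tm = 4·6 + 2·12 = 24 + 24 = 48°C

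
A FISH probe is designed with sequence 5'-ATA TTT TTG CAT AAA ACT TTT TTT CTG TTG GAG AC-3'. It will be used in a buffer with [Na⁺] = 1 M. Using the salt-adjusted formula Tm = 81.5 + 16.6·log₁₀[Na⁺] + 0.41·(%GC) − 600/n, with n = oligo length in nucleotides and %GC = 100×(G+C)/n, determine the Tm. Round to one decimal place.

Length n = 35. Counting bases: G=5, T=17, C=4, A=9
G+C = 9, so %GC = 9/35 × 100 = 25.714%
Salt term: 16.6 × (0) = 0
GC term: 0.41 × 25.714 = 10.543; length term: −600/35 = −17.143
Tm = 81.5 + (0) + 10.543 − 17.143 = 74.9 → 74.9°C

74.9°C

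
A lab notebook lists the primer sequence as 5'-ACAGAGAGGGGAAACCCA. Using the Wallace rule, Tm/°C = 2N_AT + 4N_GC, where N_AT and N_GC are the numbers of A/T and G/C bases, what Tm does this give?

56°C

Counting bases: A=8, T=0, G=6, C=4
So N_AT = 8 and N_GC = 10.
Tm = 4·10 + 2·8 = 40 + 16 = 56°C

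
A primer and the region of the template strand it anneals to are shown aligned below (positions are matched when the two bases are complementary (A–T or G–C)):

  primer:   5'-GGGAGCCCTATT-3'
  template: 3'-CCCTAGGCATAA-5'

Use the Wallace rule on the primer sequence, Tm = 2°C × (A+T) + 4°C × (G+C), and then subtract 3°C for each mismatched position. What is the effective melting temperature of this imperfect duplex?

Primer base counts: A=2, T=3, G=4, C=3 → A+T=5, G+C=7
Perfect-match Tm = 2(5) + 4(7) = 10 + 28 = 38°C
Mismatches (positions where the bases are not complementary): 2 (at positions 5, 8)
Effective Tm = 38 − 2×3 = 38 − 6 = 32°C

32°C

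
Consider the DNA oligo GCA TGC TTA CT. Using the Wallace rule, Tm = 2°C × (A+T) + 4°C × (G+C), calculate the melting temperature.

32°C

Scanning the sequence gives T=4, C=3, A=2, G=2.
A+T = 6, G+C = 5
Tm = 2(6) + 4(5) = 12 + 20 = 32°C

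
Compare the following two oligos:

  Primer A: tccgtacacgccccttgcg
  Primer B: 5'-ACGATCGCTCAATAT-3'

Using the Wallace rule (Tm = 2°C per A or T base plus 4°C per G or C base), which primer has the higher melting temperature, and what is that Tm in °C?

Primer A: A+T=6, G+C=13 → Tm = 2(6)+4(13) = 64°C
Primer B: A+T=9, G+C=6 → Tm = 2(9)+4(6) = 42°C
64°C vs 42°C → primer A is higher.

Primer A, 64°C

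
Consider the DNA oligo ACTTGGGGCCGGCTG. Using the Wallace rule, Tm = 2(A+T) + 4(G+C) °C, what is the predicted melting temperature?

52°C

Counting bases: G=7, C=4, T=3, A=1
AT pairs contribute 4, GC pairs contribute 11.
Tm = 4·11 + 2·4 = 44 + 8 = 52°C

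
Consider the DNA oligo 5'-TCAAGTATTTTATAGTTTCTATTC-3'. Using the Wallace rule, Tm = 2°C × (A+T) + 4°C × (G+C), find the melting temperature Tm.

58°C

Scanning the sequence gives A=6, G=2, C=3, T=13.
So N_AT = 19 and N_GC = 5.
Tm = 2(19) + 4(5) = 38 + 20 = 58°C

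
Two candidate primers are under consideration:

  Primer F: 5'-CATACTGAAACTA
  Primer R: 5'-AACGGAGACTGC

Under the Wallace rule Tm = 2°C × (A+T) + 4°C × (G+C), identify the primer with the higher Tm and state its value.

Primer F: A+T=9, G+C=4 → Tm = 2(9)+4(4) = 34°C
Primer R: A+T=5, G+C=7 → Tm = 2(5)+4(7) = 38°C
34°C vs 38°C → primer R is higher.

Primer R, 38°C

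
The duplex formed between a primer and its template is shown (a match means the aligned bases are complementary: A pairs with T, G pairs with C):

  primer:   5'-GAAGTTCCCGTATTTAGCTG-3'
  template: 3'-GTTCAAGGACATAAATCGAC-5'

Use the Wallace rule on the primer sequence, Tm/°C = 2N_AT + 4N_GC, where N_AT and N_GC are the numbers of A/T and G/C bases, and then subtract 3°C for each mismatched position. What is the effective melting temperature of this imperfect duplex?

Primer base counts: A=4, T=7, G=5, C=4 → A+T=11, G+C=9
Perfect-match Tm = 2(11) + 4(9) = 22 + 36 = 58°C
Mismatches (positions where the bases are not complementary): 2 (at positions 1, 9)
Effective Tm = 58 − 2×3 = 58 − 6 = 52°C

52°C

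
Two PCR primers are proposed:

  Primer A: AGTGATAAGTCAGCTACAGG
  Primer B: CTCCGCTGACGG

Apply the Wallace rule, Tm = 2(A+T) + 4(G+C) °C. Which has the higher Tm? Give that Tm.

Primer A, 58°C

Primer A: A+T=11, G+C=9 → Tm = 2(11)+4(9) = 58°C
Primer B: A+T=3, G+C=9 → Tm = 2(3)+4(9) = 42°C
58°C vs 42°C → primer A is higher.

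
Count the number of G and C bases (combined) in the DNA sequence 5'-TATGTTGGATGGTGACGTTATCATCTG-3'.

11

C=3, G=8, T=11, A=5
G+C = 8 + 3 = 11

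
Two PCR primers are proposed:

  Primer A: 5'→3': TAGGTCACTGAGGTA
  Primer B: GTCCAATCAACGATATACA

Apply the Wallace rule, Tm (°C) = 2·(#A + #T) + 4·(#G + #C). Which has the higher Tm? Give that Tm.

Primer B, 52°C

Primer A: A+T=8, G+C=7 → Tm = 2(8)+4(7) = 44°C
Primer B: A+T=12, G+C=7 → Tm = 2(12)+4(7) = 52°C
44°C vs 52°C → primer B is higher.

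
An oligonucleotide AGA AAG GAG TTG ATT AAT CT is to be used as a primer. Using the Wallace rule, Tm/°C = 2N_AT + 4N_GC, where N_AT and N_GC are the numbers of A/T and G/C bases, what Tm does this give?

52°C

Base counts: G=5, T=6, C=1, A=8
A+T = 14, G+C = 6
Tm = 2(14) + 4(6) = 28 + 24 = 52°C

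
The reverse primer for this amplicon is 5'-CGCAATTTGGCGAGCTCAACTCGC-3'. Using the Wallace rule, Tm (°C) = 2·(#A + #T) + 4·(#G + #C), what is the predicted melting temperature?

Scanning the sequence gives T=5, A=5, G=6, C=8.
So N_AT = 10 and N_GC = 14.
Tm = 4·14 + 2·10 = 56 + 20 = 76°C

76°C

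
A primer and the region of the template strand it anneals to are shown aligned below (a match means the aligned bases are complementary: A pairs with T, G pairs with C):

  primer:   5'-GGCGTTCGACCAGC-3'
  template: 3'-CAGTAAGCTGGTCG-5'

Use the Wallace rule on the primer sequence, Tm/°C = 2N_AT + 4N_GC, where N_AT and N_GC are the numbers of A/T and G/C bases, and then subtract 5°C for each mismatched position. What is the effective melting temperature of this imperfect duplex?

38°C

Primer base counts: A=2, T=2, G=5, C=5 → A+T=4, G+C=10
Perfect-match Tm = 2(4) + 4(10) = 8 + 40 = 48°C
Mismatches (positions where the bases are not complementary): 2 (at positions 2, 4)
Effective Tm = 48 − 2×5 = 48 − 10 = 38°C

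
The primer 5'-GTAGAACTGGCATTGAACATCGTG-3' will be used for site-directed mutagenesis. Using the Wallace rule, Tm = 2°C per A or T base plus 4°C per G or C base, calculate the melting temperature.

70°C

Counting bases: A=7, C=4, G=7, T=6
So N_AT = 13 and N_GC = 11.
Tm = 4·11 + 2·13 = 44 + 26 = 70°C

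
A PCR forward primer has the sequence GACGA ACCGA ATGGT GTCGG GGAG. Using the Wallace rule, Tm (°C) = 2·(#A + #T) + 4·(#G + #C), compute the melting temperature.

78°C

T=3, C=4, A=6, G=11
So N_AT = 9 and N_GC = 15.
Tm = 2(9) + 4(15) = 18 + 60 = 78°C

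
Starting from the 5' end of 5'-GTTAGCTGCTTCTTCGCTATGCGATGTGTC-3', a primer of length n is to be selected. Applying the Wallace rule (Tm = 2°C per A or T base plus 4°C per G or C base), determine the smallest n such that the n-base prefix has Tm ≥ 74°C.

n = 25

First 24 bases: GTTAGCTGCTTCTTCGCTATGCGA → Tm = 72°C (< 74°C)
First 25 bases: GTTAGCTGCTTCTTCGCTATGCGAT → Tm = 74°C (≥ 74°C)
Each additional base adds 2°C (A/T) or 4°C (G/C), so Tm is non-decreasing in n; n = 25 is the first length to reach 74°C.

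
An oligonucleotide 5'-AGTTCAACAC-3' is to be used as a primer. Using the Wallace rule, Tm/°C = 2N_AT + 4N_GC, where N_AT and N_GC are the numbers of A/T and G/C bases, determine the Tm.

28°C

Base counts: A=4, T=2, C=3, G=1
So N_AT = 6 and N_GC = 4.
Tm = 2×6 + 4×4 = 28°C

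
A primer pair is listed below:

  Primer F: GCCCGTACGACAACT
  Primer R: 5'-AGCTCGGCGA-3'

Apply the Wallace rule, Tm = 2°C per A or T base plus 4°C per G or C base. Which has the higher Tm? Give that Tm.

Primer F, 48°C

Primer F: A+T=6, G+C=9 → Tm = 2(6)+4(9) = 48°C
Primer R: A+T=3, G+C=7 → Tm = 2(3)+4(7) = 34°C
48°C vs 34°C → primer F is higher.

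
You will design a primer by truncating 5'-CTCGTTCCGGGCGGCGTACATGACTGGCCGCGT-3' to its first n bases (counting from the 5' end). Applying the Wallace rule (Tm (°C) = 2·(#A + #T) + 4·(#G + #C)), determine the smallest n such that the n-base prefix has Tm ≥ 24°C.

First 7 bases: CTCGTTC → Tm = 22°C (< 24°C)
First 8 bases: CTCGTTCC → Tm = 26°C (≥ 24°C)
Since every base adds ≥2°C, Tm only increases with n, so the threshold is first crossed at n = 8.

n = 8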